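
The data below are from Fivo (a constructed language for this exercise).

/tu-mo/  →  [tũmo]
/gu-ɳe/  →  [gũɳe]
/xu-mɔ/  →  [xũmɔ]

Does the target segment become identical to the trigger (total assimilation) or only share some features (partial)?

The vowel /u/ surfaces as nasalised [ũ] next to the following nasal /m/ — it has acquired the [+nasal] feature of its neighbour.
Likewise in the remaining data: /u/ → [ũ] before /ɳ/ — each time a vowel is nasalised next to a following nasal.

partial assimilation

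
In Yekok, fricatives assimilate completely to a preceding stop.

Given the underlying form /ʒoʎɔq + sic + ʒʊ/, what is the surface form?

/s/ is the segment targeted by the rule; it sits immediately after /q/, so it assimilates completely and surfaces as [q].
The same rule applies at the second boundary: /ʒ/ → [c] next to /c/.

[ʒoʎɔqqiccʊ]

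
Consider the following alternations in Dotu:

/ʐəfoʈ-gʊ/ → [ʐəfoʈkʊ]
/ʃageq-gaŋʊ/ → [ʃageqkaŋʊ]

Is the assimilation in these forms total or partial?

partial assimilation

The segment that alternates is /g/, which surfaces as [k] when adjacent to /ʈ/.
/g/ is voiced while /ʈ/ is voiceless; the output [k] is voiceless, matching the trigger — so the feature that spreads is voicing.
Place and manner are unchanged, so the assimilation is partial, not total.
The same holds elsewhere in the data: /g/ → [k] after /q/ (voiced → voiceless, matching voiceless) — only voicing changes, and always toward the preceding segment.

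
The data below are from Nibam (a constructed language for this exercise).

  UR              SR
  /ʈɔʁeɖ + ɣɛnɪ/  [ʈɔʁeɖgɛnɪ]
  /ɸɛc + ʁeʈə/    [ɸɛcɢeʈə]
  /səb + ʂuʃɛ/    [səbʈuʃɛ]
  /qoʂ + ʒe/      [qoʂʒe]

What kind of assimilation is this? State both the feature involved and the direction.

progressive manner assimilation

The segment that alternates is /ɣ/, which surfaces as [g] when adjacent to /ɖ/.
The change fricative → stop matches the manner of the preceding /ɖ/, identifying this as manner assimilation.
Place and voice are unchanged, so the assimilation is partial, not total.
Checking the remaining alternations: /ʁ/ → [ɢ] after /c/ (fricative → stop, matching a stop); /ʂ/ → [ʈ] after /b/ (fricative → stop, matching a stop) — only manner changes, and always toward the preceding segment.
Nothing changes in [qoʂʒe]: there the adjacent consonants already agree in manner (/ʒ/ and /ʂ/ are both fricatives), so this form is consistent with the same rule.
The trigger is the preceding segment, so the direction is progressive (perseverative).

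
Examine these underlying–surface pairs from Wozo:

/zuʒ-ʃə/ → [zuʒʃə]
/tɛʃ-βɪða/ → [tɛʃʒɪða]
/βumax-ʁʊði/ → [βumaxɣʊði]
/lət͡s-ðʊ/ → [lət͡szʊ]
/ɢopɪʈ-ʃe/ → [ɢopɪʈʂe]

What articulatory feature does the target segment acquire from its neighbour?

place

Underlying /β/ is realised as [ʒ] next to /ʃ/; /ʃ/ itself does not change.
/β/ is bilabial while /ʃ/ is postalveolar; the output [ʒ] is postalveolar, matching the trigger — so the feature that spreads is place.
The same holds elsewhere in the data: /ʁ/ → [ɣ] after /x/ (uvular → velar, matching velar); /ð/ → [z] after /t͡s/ (dental → alveolar, matching alveolar); /ʃ/ → [ʂ] after /ʈ/ (postalveolar → retroflex, matching retroflex) — only place changes, and always toward the preceding segment.
No alternation appears in [zuʒʃə]: there the adjacent consonants already agree in place (/ʃ/ and /ʒ/ are both postalveolar), so this form is consistent with the same rule.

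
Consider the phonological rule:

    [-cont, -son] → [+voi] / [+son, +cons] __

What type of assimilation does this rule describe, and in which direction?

progressive voicing assimilation

The target ([-cont, -son], stops) acquires [+voi] next to a sonorant consonant ([+son, +cons]) — it takes on the voicing of its neighbour, so the feature that spreads is voicing.
Since the environment is written before the underscore, the trigger precedes the target; the direction is progressive.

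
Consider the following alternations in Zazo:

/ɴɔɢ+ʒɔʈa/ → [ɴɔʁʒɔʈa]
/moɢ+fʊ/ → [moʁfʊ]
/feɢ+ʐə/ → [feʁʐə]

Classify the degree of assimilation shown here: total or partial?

Comparing underlying and surface forms, /ɢ/ → [ʁ] is the alternation; the neighbouring /ʒ/ is constant.
/ɢ/ is a stop while /ʒ/ is a fricative; the output [ʁ] is a fricative, matching the trigger — so the feature that spreads is manner.
Place and voice are unchanged, so the assimilation is partial, not total.
Checking the remaining alternations: /ɢ/ → [ʁ] before /f/ (stop → fricative, matching a fricative); /ɢ/ → [ʁ] before /ʐ/ (stop → fricative, matching a fricative) — only manner changes, and always toward the following segment.

partial assimilation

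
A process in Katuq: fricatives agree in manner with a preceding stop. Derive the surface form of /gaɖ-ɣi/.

/ɣ/ is a voiced velar fricative. The preceding trigger /ɖ/ is a stop, so /ɣ/ must become a stop as well.
The voiced velar stop is [g], so /ɣ/ → [g].

[gaɖgi]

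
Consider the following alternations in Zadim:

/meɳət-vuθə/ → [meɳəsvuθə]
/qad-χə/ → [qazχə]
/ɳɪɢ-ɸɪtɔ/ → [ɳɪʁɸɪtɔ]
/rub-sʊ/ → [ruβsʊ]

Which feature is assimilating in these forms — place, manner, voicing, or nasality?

Comparing underlying and surface forms, /t/ → [s] is the alternation; the neighbouring /v/ is constant.
The change stop → fricative matches the manner of the following /v/, identifying this as manner assimilation.
The other alternating forms pattern the same way: /d/ → [z] before /χ/ (stop → fricative, matching a fricative); /ɢ/ → [ʁ] before /ɸ/ (stop → fricative, matching a fricative); /b/ → [β] before /s/ (stop → fricative, matching a fricative) — only manner changes, and always toward the following segment.

manner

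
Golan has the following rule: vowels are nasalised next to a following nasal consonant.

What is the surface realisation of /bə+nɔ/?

The vowel /ə/ is adjacent to the following nasal /n/, so it acquires [+nasal] and surfaces as [ə̃].

[bə̃nɔ]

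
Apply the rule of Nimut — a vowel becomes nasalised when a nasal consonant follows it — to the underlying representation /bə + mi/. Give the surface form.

[bə̃mi]

The vowel /ə/ is adjacent to the following nasal /m/, so it acquires [+nasal] and surfaces as [ə̃].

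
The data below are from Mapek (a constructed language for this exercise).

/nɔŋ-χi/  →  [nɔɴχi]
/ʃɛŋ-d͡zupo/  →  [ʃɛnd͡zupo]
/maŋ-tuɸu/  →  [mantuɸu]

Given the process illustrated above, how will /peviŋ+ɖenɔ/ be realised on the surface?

[peviɳɖenɔ]

The data show regressive place assimilation: /ŋ/ → [ɴ] before /χ/; /ŋ/ → [n] before /d͡z/; /ŋ/ → [n] before /t/. In each pair only place changes, matching the following consonant, while manner and voice stay constant.
/ŋ/ is a voiced velar nasal. The following trigger /ɖ/ is retroflex, so /ŋ/ must become retroflex as well.
Changing only its place to retroflex gives [ɳ] — the voiced retroflex nasal.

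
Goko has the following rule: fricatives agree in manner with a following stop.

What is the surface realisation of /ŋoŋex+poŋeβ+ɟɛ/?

[ŋoŋekpoŋebɟɛ]

/x/ is a voiceless velar fricative. The following trigger /p/ is a stop, so /x/ must become a stop as well.
The voiceless velar stop is [k], so /x/ → [k].
At the second juncture, /β/ likewise becomes [b] adjacent to /ɟ/.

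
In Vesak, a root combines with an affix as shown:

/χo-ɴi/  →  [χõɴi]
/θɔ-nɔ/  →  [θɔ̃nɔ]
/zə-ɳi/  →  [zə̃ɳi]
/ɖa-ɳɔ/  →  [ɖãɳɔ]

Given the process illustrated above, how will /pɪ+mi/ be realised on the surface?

[pɪ̃mi]

The data show regressive nasality assimilation (vowel nasalisation): /o/ → [õ] before /ɴ/; /ɔ/ → [ɔ̃] before /n/; /ə/ → [ə̃] before /ɳ/; /a/ → [ã] before /ɳ/ — a vowel is nasalised by an immediately following nasal consonant.
/ɪ/ sits next to the nasal /m/ and is therefore nasalised to [ɪ̃].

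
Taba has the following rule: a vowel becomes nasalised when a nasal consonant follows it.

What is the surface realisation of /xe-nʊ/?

[xẽnʊ]

The vowel /e/ is adjacent to the following nasal /n/, so it acquires [+nasal] and surfaces as [ẽ].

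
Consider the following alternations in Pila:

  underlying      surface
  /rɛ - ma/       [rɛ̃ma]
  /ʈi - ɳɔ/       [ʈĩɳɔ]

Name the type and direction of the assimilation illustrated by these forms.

The vowel /ɛ/ surfaces as nasalised [ɛ̃] next to the following nasal /m/ — it has acquired the [+nasal] feature of its neighbour.
Likewise in the remaining data: /i/ → [ĩ] before /ɳ/ — each time a vowel is nasalised next to a following nasal.
Because the conditioning nasal is to the right of the vowel that changes, the process is regressive (anticipatory).

regressive nasality assimilation (vowel nasalisation)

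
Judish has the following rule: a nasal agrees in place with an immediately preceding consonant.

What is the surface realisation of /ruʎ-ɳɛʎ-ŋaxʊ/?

/ɳ/ is a voiced retroflex nasal. The preceding trigger /ʎ/ is palatal, so /ɳ/ must become palatal as well.
A voiced palatal nasal is [ɲ], so the surface segment is [ɲ].
At the second juncture, /ŋ/ likewise becomes [ɲ] adjacent to /ʎ/.

[ruʎɲɛʎɲaxʊ]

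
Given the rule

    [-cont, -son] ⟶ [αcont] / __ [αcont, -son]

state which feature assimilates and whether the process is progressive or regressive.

The shared variable α links the value of [cont] on the target to that of the neighbouring obstruent. [cont] distinguishes stops from fricatives — a manner-of-articulation feature — so this is manner assimilation.
The conditioning segment sits to the right of the focus bar, meaning the trigger follows the segment that changes — regressive assimilation.

regressive manner assimilation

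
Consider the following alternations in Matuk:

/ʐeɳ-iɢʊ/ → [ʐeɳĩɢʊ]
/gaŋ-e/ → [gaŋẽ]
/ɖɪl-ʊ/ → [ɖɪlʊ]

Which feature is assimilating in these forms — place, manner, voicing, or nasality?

nasality

The vowel /i/ surfaces as nasalised [ĩ] next to the preceding nasal /ɳ/ — it has acquired the [+nasal] feature of its neighbour.
Likewise in the remaining data: /e/ → [ẽ] after /ŋ/ — each time a vowel is nasalised next to a preceding nasal.
No change occurs in [ɖɪlʊ] because the vowel at the boundary is adjacent to an oral consonant, not a nasal (/ʊ/ next to /l/).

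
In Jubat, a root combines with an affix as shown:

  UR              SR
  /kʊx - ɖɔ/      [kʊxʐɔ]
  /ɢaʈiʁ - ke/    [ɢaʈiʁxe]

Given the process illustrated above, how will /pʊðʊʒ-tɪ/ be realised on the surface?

[pʊðʊʒsɪ]

The data show progressive manner assimilation: /ɖ/ → [ʐ] after /x/; /k/ → [x] after /ʁ/. In each pair only manner changes, matching the preceding consonant, while place and voice stay constant.
/t/ is a voiceless alveolar stop. The preceding trigger /ʒ/ is a fricative, so /t/ must become a fricative as well.
Changing only its manner to fricative gives [s] — the voiceless alveolar fricative.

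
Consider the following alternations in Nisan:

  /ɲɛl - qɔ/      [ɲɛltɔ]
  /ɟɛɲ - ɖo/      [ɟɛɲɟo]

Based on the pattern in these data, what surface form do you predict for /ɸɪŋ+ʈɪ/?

[ɸɪŋkɪ]

The data show progressive place assimilation: /q/ → [t] after /l/; /ɖ/ → [ɟ] after /ɲ/. In each pair only place changes, matching the preceding consonant, while manner and voice stay constant.
/ʈ/ is a voiceless retroflex stop. The preceding trigger /ŋ/ is velar, so /ʈ/ must become velar as well.
The voiceless velar stop is [k], so /ʈ/ → [k].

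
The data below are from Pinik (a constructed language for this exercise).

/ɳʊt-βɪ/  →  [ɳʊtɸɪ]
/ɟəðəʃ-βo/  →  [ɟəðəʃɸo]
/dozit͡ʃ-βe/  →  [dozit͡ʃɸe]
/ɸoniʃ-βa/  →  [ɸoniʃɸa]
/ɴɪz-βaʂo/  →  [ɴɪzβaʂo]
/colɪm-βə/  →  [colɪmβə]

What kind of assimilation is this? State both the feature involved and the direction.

Comparing underlying and surface forms, /β/ → [ɸ] is the alternation; the neighbouring /t/ is constant.
/β/ is voiced while /t/ is voiceless; the output [ɸ] is voiceless, matching the trigger — so the feature that spreads is voicing.
Place and manner are unchanged, so the assimilation is partial, not total.
The same holds elsewhere in the data: /β/ → [ɸ] after /ʃ/ (voiced → voiceless, matching voiceless); /β/ → [ɸ] after /t͡ʃ/ (voiced → voiceless, matching voiceless) — only voicing changes, and always toward the preceding segment.
No alternation appears in [ɴɪzβaʂo], [colɪmβə]: there the adjacent consonants already agree in voicing (/β/ and /z/ are both voiced; /β/ and /m/ are both voiced), so these forms are consistent with the same rule.
The trigger is the preceding segment, so the direction is progressive (perseverative).

progressive voicing assimilation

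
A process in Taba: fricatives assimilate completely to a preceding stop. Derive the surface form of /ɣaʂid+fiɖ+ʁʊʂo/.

[ɣaʂiddiɖɖʊʂo]

/f/ is the segment targeted by the rule; it sits immediately after /d/, so it assimilates completely and surfaces as [d].
The same rule applies at the second boundary: /ʁ/ → [ɖ] next to /ɖ/.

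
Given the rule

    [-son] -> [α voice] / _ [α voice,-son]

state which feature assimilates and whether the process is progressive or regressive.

The rule copies [voice] from the environment onto the target, so the assimilating feature is voicing.
Since the environment is written after the underscore, the trigger follows the target; the direction is regressive.

regressive voicing assimilation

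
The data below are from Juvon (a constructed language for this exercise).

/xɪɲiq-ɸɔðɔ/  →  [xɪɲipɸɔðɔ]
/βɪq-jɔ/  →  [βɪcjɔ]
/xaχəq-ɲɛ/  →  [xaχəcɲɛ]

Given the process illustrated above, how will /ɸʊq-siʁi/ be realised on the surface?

[ɸʊtsiʁi]

The data show regressive place assimilation: /q/ → [p] before /ɸ/; /q/ → [c] before /j/; /q/ → [c] before /ɲ/. In each pair only place changes, matching the following consonant, while manner and voice stay constant.
The rule targets /q/ (voiceless uvular stop), which sits before the trigger /s/ (alveolar).
The voiceless alveolar stop is [t], so /q/ → [t].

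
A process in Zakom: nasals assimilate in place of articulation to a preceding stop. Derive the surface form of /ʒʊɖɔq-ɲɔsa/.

The rule targets /ɲ/ (voiced palatal nasal), which sits after the trigger /q/ (uvular).
The voiced uvular nasal is [ɴ], so /ɲ/ → [ɴ].

[ʒʊɖɔqɴɔsa]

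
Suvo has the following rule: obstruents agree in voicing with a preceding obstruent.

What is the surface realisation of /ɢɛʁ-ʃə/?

[ɢɛʁʒə]

/ʃ/ is a voiceless postalveolar fricative. The preceding trigger /ʁ/ is voiced, so /ʃ/ must become voiced as well.
A voiced postalveolar fricative is [ʒ], so the surface segment is [ʒ].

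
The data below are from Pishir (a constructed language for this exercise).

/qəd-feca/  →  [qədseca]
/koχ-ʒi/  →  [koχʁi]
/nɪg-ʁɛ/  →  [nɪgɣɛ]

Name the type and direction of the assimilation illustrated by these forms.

Comparing underlying and surface forms, /f/ → [s] is the alternation; the neighbouring /d/ is constant.
/f/ is labiodental while /d/ is alveolar; the output [s] is alveolar, matching the trigger — so the feature that spreads is place.
Manner and voice are unchanged, so the assimilation is partial, not total.
The other alternating forms pattern the same way: /ʒ/ → [ʁ] after /χ/ (postalveolar → uvular, matching uvular); /ʁ/ → [ɣ] after /g/ (uvular → velar, matching velar) — only place changes, and always toward the preceding segment.
Since the segment that changes follows the conditioning segment, the assimilation is progressive.

progressive place assimilation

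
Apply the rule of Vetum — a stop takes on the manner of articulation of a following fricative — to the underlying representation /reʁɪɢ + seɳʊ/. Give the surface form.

[reʁɪʁseɳʊ]

The rule targets /ɢ/ (voiced uvular stop), which sits before the trigger /s/ (fricative).
The voiced uvular fricative is [ʁ], so /ɢ/ → [ʁ].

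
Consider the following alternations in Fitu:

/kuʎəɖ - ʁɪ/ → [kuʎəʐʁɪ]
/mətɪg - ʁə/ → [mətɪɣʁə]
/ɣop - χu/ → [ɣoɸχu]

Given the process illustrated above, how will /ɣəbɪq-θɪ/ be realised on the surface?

[ɣəbɪχθɪ]

The data show regressive manner assimilation: /ɖ/ → [ʐ] before /ʁ/; /g/ → [ɣ] before /ʁ/; /p/ → [ɸ] before /χ/. In each pair only manner changes, matching the following consonant, while place and voice stay constant.
The rule targets /q/ (voiceless uvular stop), which sits before the trigger /θ/ (fricative).
Changing only its manner to fricative gives [χ] — the voiceless uvular fricative.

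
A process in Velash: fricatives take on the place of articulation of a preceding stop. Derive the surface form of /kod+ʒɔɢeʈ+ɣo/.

/ʒ/ is a voiced postalveolar fricative. The preceding trigger /d/ is alveolar, so /ʒ/ must become alveolar as well.
A voiced alveolar fricative is [z], so the surface segment is [z].
The same rule applies at the second boundary: /ɣ/ → [ʐ] next to /ʈ/.

[kodzɔɢeʈʐo]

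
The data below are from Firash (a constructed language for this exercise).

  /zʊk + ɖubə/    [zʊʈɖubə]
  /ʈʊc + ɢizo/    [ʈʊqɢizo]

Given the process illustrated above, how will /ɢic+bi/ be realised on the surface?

The data show regressive place assimilation: /k/ → [ʈ] before /ɖ/; /c/ → [q] before /ɢ/. In each pair only place changes, matching the following consonant, while manner and voice stay constant.
/c/ is a voiceless palatal stop. The following trigger /b/ is bilabial, so /c/ must become bilabial as well.
A voiceless bilabial stop is [p], so the surface segment is [p].

[ɢipbi]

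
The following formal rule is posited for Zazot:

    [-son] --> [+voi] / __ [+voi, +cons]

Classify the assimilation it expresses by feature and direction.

The structural change is [+voi], and the conditioning segment [+voi, +cons] (a voiced consonant) is itself voiced, so the target comes to share the voicing of its neighbour — voicing assimilation.
Since the environment is written after the underscore, the trigger follows the target; the direction is regressive.

regressive voicing assimilation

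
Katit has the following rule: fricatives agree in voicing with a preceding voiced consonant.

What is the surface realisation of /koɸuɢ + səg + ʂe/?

[koɸuɢzəgʐe]

The rule targets /s/ (voiceless alveolar fricative), which sits after the trigger /ɢ/ (voiced).
The voiced alveolar fricative is [z], so /s/ → [z].
At the second juncture, /ʂ/ likewise becomes [ʐ] adjacent to /g/.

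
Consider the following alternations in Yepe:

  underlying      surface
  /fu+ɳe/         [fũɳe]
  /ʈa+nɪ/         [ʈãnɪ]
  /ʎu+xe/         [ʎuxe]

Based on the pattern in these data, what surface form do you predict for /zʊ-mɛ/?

[zʊ̃mɛ]

The data show regressive nasality assimilation (vowel nasalisation): /u/ → [ũ] before /ɳ/; /a/ → [ã] before /n/ — a vowel is nasalised by an immediately following nasal consonant.
No change occurs in [ʎuxe] because the vowel at the boundary is adjacent to an oral consonant, not a nasal (/u/ next to /x/).
The vowel /ʊ/ is adjacent to the following nasal /m/, so it acquires [+nasal] and surfaces as [ʊ̃].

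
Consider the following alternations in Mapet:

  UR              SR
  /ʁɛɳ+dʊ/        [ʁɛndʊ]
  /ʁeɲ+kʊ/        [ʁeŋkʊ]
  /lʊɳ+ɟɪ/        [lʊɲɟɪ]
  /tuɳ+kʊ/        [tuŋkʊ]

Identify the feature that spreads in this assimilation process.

place

Comparing underlying and surface forms, /ɳ/ → [n] is the alternation; the neighbouring /d/ is constant.
/ɳ/ is retroflex while /d/ is alveolar; the output [n] is alveolar, matching the trigger — so the feature that spreads is place.
The other alternating forms pattern the same way: /ɲ/ → [ŋ] before /k/ (palatal → velar, matching velar); /ɳ/ → [ɲ] before /ɟ/ (retroflex → palatal, matching palatal); /ɳ/ → [ŋ] before /k/ (retroflex → velar, matching velar) — only place changes, and always toward the following segment.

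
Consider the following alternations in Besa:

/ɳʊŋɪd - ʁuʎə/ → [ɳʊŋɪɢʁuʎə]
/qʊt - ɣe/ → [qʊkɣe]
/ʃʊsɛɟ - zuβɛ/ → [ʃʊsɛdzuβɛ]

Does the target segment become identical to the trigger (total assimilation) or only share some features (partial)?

partial assimilation

The segment that alternates is /d/, which surfaces as [ɢ] when adjacent to /ʁ/.
/d/ is alveolar while /ʁ/ is uvular; the output [ɢ] is uvular, matching the trigger — so the feature that spreads is place.
Manner and voice are unchanged, so the assimilation is partial, not total.
Checking the remaining alternations: /t/ → [k] before /ɣ/ (alveolar → velar, matching velar); /ɟ/ → [d] before /z/ (palatal → alveolar, matching alveolar) — only place changes, and always toward the following segment.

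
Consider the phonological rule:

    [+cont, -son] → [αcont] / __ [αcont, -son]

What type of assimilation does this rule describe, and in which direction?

regressive manner assimilation

The rule copies [cont] (continuancy) from the environment onto the target fricatives; since [±cont] encodes the stop/fricative manner contrast, the assimilating dimension is manner.
The conditioning segment sits to the right of the focus bar, meaning the trigger follows the segment that changes — regressive assimilation.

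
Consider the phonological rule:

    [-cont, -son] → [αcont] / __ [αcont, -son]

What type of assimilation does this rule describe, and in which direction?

regressive manner assimilation

The rule copies [cont] (continuancy) from the environment onto the target stops; since [±cont] encodes the stop/fricative manner contrast, the assimilating dimension is manner.
Since the environment is written after the underscore, the trigger follows the target; the direction is regressive.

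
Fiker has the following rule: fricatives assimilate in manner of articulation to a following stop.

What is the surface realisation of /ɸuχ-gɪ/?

/χ/ is a voiceless uvular fricative. The following trigger /g/ is a stop, so /χ/ must become a stop as well.
Changing only its manner to stop gives [q] — the voiceless uvular stop.

[ɸuqgɪ]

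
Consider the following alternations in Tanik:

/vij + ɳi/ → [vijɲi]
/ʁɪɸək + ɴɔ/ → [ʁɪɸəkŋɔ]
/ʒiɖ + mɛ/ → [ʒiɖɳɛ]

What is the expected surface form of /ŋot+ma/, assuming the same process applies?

[ŋotna]

The data show progressive place assimilation: /ɳ/ → [ɲ] after /j/; /ɴ/ → [ŋ] after /k/; /m/ → [ɳ] after /ɖ/. In each pair only place changes, matching the preceding consonant, while manner and voice stay constant.
The rule targets /m/ (voiced bilabial nasal), which sits after the trigger /t/ (alveolar).
A voiced alveolar nasal is [n], so the surface segment is [n].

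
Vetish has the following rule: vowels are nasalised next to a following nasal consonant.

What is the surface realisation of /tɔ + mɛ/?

[tɔ̃mɛ]

The vowel /ɔ/ is adjacent to the following nasal /m/, so it acquires [+nasal] and surfaces as [ɔ̃].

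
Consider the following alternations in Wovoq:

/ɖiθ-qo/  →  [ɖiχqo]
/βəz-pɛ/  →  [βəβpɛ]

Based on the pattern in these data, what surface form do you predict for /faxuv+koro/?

The data show regressive place assimilation: /θ/ → [χ] before /q/; /z/ → [β] before /p/. In each pair only place changes, matching the following consonant, while manner and voice stay constant.
/v/ is a voiced labiodental fricative. The following trigger /k/ is velar, so /v/ must become velar as well.
The voiced velar fricative is [ɣ], so /v/ → [ɣ].

[faxuɣkoro]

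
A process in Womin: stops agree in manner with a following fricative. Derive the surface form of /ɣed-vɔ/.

The rule targets /d/ (voiced alveolar stop), which sits before the trigger /v/ (fricative).
The voiced alveolar fricative is [z], so /d/ → [z].

[ɣezvɔ]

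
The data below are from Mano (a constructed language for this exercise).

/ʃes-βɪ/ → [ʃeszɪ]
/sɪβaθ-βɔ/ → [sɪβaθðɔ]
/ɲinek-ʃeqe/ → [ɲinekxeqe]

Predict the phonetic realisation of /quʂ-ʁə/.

The data show progressive place assimilation: /β/ → [z] after /s/; /β/ → [ð] after /θ/; /ʃ/ → [x] after /k/. In each pair only place changes, matching the preceding consonant, while manner and voice stay constant.
/ʁ/ is a voiced uvular fricative. The preceding trigger /ʂ/ is retroflex, so /ʁ/ must become retroflex as well.
The voiced retroflex fricative is [ʐ], so /ʁ/ → [ʐ].

[quʂʐə]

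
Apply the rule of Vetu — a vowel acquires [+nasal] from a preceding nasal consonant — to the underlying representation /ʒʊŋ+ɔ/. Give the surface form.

The vowel /ɔ/ is adjacent to the preceding nasal /ŋ/, so it acquires [+nasal] and surfaces as [ɔ̃].

[ʒʊŋɔ̃]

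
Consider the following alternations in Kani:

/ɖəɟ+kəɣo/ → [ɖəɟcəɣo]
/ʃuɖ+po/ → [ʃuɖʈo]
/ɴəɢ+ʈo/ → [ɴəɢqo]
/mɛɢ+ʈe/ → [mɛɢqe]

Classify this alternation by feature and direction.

Comparing underlying and surface forms, /k/ → [c] is the alternation; the neighbouring /ɟ/ is constant.
/k/ is velar while /ɟ/ is palatal; the output [c] is palatal, matching the trigger — so the feature that spreads is place.
Manner and voice are unchanged, so the assimilation is partial, not total.
The same holds elsewhere in the data: /p/ → [ʈ] after /ɖ/ (bilabial → retroflex, matching retroflex); /ʈ/ → [q] after /ɢ/ (retroflex → uvular, matching uvular) — only place changes, and always toward the preceding segment.
The trigger is the preceding segment, so the direction is progressive (perseverative).

progressive place assimilation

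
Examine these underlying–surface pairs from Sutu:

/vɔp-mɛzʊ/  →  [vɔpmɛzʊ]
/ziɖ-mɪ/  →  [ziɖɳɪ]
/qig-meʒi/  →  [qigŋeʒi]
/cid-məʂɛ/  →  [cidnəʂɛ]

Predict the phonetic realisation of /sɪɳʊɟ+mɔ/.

The data show progressive place assimilation: /m/ → [ɳ] after /ɖ/; /m/ → [ŋ] after /g/; /m/ → [n] after /d/. In each pair only place changes, matching the preceding consonant, while manner and voice stay constant.
Nothing changes in [vɔpmɛzʊ]: there the adjacent consonants already agree in place (/m/ and /p/ are both bilabial), so this form is consistent with the same rule.
The rule targets /m/ (voiced bilabial nasal), which sits after the trigger /ɟ/ (palatal).
Changing only its place to palatal gives [ɲ] — the voiced palatal nasal.

[sɪɳʊɟɲɔ]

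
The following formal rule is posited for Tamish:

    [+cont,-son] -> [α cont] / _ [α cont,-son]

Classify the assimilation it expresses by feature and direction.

regressive manner assimilation

The shared variable α links the value of [cont] on the target to that of the neighbouring obstruent. [cont] distinguishes stops from fricatives — a manner-of-articulation feature — so this is manner assimilation.
The conditioning segment sits to the right of the focus bar, meaning the trigger follows the segment that changes — regressive assimilation.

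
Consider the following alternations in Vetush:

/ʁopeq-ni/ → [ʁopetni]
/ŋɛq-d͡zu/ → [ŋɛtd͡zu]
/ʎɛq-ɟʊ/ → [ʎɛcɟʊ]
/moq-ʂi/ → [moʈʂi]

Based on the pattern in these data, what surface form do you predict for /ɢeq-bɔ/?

[ɢepbɔ]

The data show regressive place assimilation: /q/ → [t] before /n/; /q/ → [t] before /d͡z/; /q/ → [c] before /ɟ/; /q/ → [ʈ] before /ʂ/. In each pair only place changes, matching the following consonant, while manner and voice stay constant.
The rule targets /q/ (voiceless uvular stop), which sits before the trigger /b/ (bilabial).
A voiceless bilabial stop is [p], so the surface segment is [p].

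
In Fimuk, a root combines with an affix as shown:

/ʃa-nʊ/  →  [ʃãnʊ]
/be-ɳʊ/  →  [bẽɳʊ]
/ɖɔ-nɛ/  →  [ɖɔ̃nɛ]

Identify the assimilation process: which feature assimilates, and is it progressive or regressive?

regressive nasality assimilation (vowel nasalisation)

The vowel /a/ surfaces as nasalised [ã] next to the following nasal /n/ — it has acquired the [+nasal] feature of its neighbour.
The other forms show the same pattern: /e/ → [ẽ] before /ɳ/; /ɔ/ → [ɔ̃] before /n/ — each time a vowel is nasalised next to a following nasal.
Because the conditioning nasal is to the right of the vowel that changes, the process is regressive (anticipatory).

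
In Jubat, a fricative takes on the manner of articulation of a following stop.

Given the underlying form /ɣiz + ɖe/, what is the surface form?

/z/ is a voiced alveolar fricative. The following trigger /ɖ/ is a stop, so /z/ must become a stop as well.
The voiced alveolar stop is [d], so /z/ → [d].

[ɣidɖe]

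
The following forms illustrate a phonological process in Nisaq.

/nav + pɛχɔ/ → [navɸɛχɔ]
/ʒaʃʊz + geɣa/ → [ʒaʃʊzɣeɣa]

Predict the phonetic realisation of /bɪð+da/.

The data show progressive manner assimilation: /p/ → [ɸ] after /v/; /g/ → [ɣ] after /z/. In each pair only manner changes, matching the preceding consonant, while place and voice stay constant.
The rule targets /d/ (voiced alveolar stop), which sits after the trigger /ð/ (fricative).
The voiced alveolar fricative is [z], so /d/ → [z].

[bɪðza]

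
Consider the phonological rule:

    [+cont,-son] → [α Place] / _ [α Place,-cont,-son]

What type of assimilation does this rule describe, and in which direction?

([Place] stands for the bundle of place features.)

regressive place assimilation

The shared variable α links the value of the place features (abbreviated [Place]) on the target to the same value on the neighbouring segment, so place is the feature that assimilates.
Since the environment is written after the underscore, the trigger follows the target; the direction is regressive.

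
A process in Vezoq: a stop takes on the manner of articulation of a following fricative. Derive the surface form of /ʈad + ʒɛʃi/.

/d/ is a voiced alveolar stop. The following trigger /ʒ/ is a fricative, so /d/ must become a fricative as well.
The voiced alveolar fricative is [z], so /d/ → [z].

[ʈazʒɛʃi]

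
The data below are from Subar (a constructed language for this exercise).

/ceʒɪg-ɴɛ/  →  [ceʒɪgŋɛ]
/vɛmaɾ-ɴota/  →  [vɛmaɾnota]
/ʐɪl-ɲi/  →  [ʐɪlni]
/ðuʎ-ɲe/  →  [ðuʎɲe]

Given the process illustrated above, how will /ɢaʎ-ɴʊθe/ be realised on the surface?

The data show progressive place assimilation: /ɴ/ → [ŋ] after /g/; /ɴ/ → [n] after /ɾ/; /ɲ/ → [n] after /l/. In each pair only place changes, matching the preceding consonant, while manner and voice stay constant.
No alternation appears in [ðuʎɲe]: there the adjacent consonants already agree in place (/ɲ/ and /ʎ/ are both palatal), so this form is consistent with the same rule.
The rule targets /ɴ/ (voiced uvular nasal), which sits after the trigger /ʎ/ (palatal).
The voiced palatal nasal is [ɲ], so /ɴ/ → [ɲ].

[ɢaʎɲʊθe]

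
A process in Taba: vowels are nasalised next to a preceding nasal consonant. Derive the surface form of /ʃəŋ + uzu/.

/u/ sits next to the nasal /ŋ/ and is therefore nasalised to [ũ].

[ʃəŋũzu]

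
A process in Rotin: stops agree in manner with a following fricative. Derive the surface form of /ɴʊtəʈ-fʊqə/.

[ɴʊtəʂfʊqə]

The rule targets /ʈ/ (voiceless retroflex stop), which sits before the trigger /f/ (fricative).
A voiceless retroflex fricative is [ʂ], so the surface segment is [ʂ].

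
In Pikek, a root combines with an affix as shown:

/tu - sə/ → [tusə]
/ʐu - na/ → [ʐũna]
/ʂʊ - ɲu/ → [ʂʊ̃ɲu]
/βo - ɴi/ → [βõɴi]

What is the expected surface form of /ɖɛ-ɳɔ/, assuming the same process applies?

[ɖɛ̃ɳɔ]

The data show regressive nasality assimilation (vowel nasalisation): /u/ → [ũ] before /n/; /ʊ/ → [ʊ̃] before /ɲ/; /o/ → [õ] before /ɴ/ — a vowel is nasalised by an immediately following nasal consonant.
No change occurs in [tusə] because the vowel at the boundary is adjacent to an oral consonant, not a nasal (/u/ next to /s/).
The vowel /ɛ/ is adjacent to the following nasal /ɳ/, so it acquires [+nasal] and surfaces as [ɛ̃].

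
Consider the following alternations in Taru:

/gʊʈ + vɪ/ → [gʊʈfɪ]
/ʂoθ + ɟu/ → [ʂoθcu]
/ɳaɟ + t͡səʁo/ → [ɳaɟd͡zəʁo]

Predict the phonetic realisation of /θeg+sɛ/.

[θegzɛ]

The data show progressive voicing assimilation: /v/ → [f] after /ʈ/; /ɟ/ → [c] after /θ/; /t͡s/ → [d͡z] after /ɟ/. In each pair only voicing changes, matching the preceding consonant, while place and manner stay constant.
The rule targets /s/ (voiceless alveolar fricative), which sits after the trigger /g/ (voiced).
The voiced alveolar fricative is [z], so /s/ → [z].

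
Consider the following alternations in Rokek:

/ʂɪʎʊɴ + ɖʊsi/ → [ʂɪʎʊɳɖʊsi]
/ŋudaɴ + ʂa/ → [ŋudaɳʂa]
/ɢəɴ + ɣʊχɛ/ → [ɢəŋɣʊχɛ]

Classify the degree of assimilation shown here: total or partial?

Underlying /ɴ/ is realised as [ɳ] next to /ɖ/; /ɖ/ itself does not change.
/ɴ/ is uvular while /ɖ/ is retroflex; the output [ɳ] is retroflex, matching the trigger — so the feature that spreads is place.
Manner and voice are unchanged, so the assimilation is partial, not total.
The other alternating forms pattern the same way: /ɴ/ → [ɳ] before /ʂ/ (uvular → retroflex, matching retroflex); /ɴ/ → [ŋ] before /ɣ/ (uvular → velar, matching velar) — only place changes, and always toward the following segment.

partial assimilation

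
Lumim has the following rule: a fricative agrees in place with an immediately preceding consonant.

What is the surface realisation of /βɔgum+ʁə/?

[βɔgumβə]

The rule targets /ʁ/ (voiced uvular fricative), which sits after the trigger /m/ (bilabial).
The voiced bilabial fricative is [β], so /ʁ/ → [β].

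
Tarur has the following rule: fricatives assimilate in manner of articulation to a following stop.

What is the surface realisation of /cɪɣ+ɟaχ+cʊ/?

[cɪgɟaqcʊ]

The rule targets /ɣ/ (voiced velar fricative), which sits before the trigger /ɟ/ (stop).
Changing only its manner to stop gives [g] — the voiced velar stop.
At the second juncture, /χ/ likewise becomes [q] adjacent to /c/.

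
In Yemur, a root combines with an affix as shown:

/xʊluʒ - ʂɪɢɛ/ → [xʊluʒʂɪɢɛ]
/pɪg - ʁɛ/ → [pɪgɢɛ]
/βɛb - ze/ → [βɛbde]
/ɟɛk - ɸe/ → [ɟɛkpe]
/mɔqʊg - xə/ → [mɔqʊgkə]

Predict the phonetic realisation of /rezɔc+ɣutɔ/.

The data show progressive manner assimilation: /ʁ/ → [ɢ] after /g/; /z/ → [d] after /b/; /ɸ/ → [p] after /k/; /x/ → [k] after /g/. In each pair only manner changes, matching the preceding consonant, while place and voice stay constant.
No alternation appears in [xʊluʒʂɪɢɛ]: there the adjacent consonants already agree in manner (/ʂ/ and /ʒ/ are both fricatives), so this form is consistent with the same rule.
The rule targets /ɣ/ (voiced velar fricative), which sits after the trigger /c/ (stop).
A voiced velar stop is [g], so the surface segment is [g].

[rezɔcgutɔ]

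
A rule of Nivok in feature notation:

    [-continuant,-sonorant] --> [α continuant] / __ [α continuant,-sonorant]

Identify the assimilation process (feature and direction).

The shared variable α links the value of [continuant] on the target to that of the neighbouring obstruent. [continuant] distinguishes stops from fricatives — a manner-of-articulation feature — so this is manner assimilation.
The conditioning segment sits to the right of the focus bar, meaning the trigger follows the segment that changes — regressive assimilation.

regressive manner assimilation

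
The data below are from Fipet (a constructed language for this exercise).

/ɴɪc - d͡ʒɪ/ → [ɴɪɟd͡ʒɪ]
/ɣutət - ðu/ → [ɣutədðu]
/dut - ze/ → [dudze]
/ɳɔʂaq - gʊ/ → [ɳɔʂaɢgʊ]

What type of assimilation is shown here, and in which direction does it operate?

Comparing underlying and surface forms, /c/ → [ɟ] is the alternation; the neighbouring /d͡ʒ/ is constant.
/c/ is voiceless while /d͡ʒ/ is voiced; the output [ɟ] is voiced, matching the trigger — so the feature that spreads is voicing.
Place and manner are unchanged, so the assimilation is partial, not total.
The other alternating forms pattern the same way: /t/ → [d] before /ð/ (voiceless → voiced, matching voiced); /t/ → [d] before /z/ (voiceless → voiced, matching voiced); /q/ → [ɢ] before /g/ (voiceless → voiced, matching voiced) — only voicing changes, and always toward the following segment.
Since the segment that changes precedes the conditioning segment, the assimilation is regressive.

regressive voicing assimilation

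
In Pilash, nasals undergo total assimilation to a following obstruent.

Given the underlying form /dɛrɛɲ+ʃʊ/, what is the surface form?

[dɛrɛʃʃʊ]

/ɲ/ is the segment targeted by the rule; it sits immediately before /ʃ/, so it assimilates completely and surfaces as [ʃ].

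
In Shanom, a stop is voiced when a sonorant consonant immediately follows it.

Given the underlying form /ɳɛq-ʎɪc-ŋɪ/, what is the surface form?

The rule targets /q/ (voiceless uvular stop), which sits before the trigger /ʎ/ (voiced).
The voiced uvular stop is [ɢ], so /q/ → [ɢ].
At the second juncture, /c/ likewise becomes [ɟ] adjacent to /ŋ/.

[ɳɛɢʎɪɟŋɪ]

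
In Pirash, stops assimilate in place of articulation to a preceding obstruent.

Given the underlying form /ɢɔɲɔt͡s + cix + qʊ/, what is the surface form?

[ɢɔɲɔt͡stixkʊ]

/c/ is a voiceless palatal stop. The preceding trigger /t͡s/ is alveolar, so /c/ must become alveolar as well.
The voiceless alveolar stop is [t], so /c/ → [t].
The same rule applies at the second boundary: /q/ → [k] next to /x/.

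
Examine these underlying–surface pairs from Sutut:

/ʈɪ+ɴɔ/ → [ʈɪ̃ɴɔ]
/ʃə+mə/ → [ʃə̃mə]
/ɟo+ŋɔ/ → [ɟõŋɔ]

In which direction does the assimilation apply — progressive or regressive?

regressive

The vowel /ɪ/ surfaces as nasalised [ɪ̃] next to the following nasal /ɴ/ — it has acquired the [+nasal] feature of its neighbour.
Likewise in the remaining data: /ə/ → [ə̃] before /m/; /o/ → [õ] before /ŋ/ — each time a vowel is nasalised next to a following nasal.
Because the conditioning nasal is to the right of the vowel that changes, the process is regressive (anticipatory).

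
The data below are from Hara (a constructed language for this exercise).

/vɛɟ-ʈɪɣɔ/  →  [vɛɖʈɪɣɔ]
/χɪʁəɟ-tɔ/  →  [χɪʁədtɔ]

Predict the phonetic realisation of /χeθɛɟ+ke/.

The data show regressive place assimilation: /ɟ/ → [ɖ] before /ʈ/; /ɟ/ → [d] before /t/. In each pair only place changes, matching the following consonant, while manner and voice stay constant.
/ɟ/ is a voiced palatal stop. The following trigger /k/ is velar, so /ɟ/ must become velar as well.
Changing only its place to velar gives [g] — the voiced velar stop.

[χeθɛgke]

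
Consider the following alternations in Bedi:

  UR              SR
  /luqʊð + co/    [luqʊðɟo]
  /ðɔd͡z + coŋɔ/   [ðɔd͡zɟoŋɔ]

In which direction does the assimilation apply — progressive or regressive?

progressive

Underlying /c/ is realised as [ɟ] next to /ð/; /ð/ itself does not change.
/c/ is voiceless while /ð/ is voiced; the output [ɟ] is voiced, matching the trigger — so the feature that spreads is voicing.
The same holds elsewhere in the data: /c/ → [ɟ] after /d͡z/ (voiceless → voiced, matching voiced) — only voicing changes, and always toward the preceding segment.
Since the segment that changes follows the conditioning segment, the assimilation is progressive.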